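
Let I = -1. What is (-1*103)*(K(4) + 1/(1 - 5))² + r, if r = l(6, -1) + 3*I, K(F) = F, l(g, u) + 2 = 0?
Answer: -23255/16 ≈ -1453.4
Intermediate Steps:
l(g, u) = -2 (l(g, u) = -2 + 0 = -2)
r = -5 (r = -2 + 3*(-1) = -2 - 3 = -5)
(-1*103)*(K(4) + 1/(1 - 5))² + r = (-1*103)*(4 + 1/(1 - 5))² - 5 = -103*(4 + 1/(-4))² - 5 = -103*(4 - ¼)² - 5 = -103*(15/4)² - 5 = -103*225/16 - 5 = -23175/16 - 5 = -23255/16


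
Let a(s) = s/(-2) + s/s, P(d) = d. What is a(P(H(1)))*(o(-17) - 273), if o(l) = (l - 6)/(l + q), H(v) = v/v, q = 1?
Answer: -4345/32 ≈ -135.78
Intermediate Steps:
H(v) = 1
o(l) = (-6 + l)/(1 + l) (o(l) = (l - 6)/(l + 1) = (-6 + l)/(1 + l))
a(s) = 1 - s/2 (a(s) = s*(-½) + 1 = -s/2 + 1 = 1 - s/2)
a(P(H(1)))*(o(-17) - 273) = (1 - ½*1)*((-6 - 17)/(1 - 17) - 273) = (1 - ½)*(-23/(-16) - 273) = (-1/16*(-23) - 273)/2 = (23/16 - 273)/2 = (½)*(-4345/16) = -4345/32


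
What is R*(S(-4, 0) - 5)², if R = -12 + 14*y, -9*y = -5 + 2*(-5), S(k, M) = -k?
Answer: 34/3 ≈ 11.333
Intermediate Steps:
y = 5/3 (y = -(-5 + 2*(-5))/9 = -(-5 - 10)/9 = -⅑*(-15) = 5/3 ≈ 1.6667)
R = 34/3 (R = -12 + 14*(5/3) = -12 + 70/3 = 34/3 ≈ 11.333)
R*(S(-4, 0) - 5)² = 34*(-1*(-4) - 5)²/3 = 34*(4 - 5)²/3 = (34/3)*(-1)² = (34/3)*1 = 34/3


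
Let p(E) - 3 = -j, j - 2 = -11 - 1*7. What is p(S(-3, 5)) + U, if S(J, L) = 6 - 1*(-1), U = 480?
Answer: 499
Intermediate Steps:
S(J, L) = 7 (S(J, L) = 6 + 1 = 7)
j = -16 (j = 2 + (-11 - 1*7) = 2 + (-11 - 7) = 2 - 18 = -16)
p(E) = 19 (p(E) = 3 - 1*(-16) = 3 + 16 = 19)
p(S(-3, 5)) + U = 19 + 480 = 499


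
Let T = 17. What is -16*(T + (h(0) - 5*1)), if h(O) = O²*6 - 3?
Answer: -144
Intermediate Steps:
h(O) = -3 + 6*O² (h(O) = 6*O² - 3 = -3 + 6*O²)
-16*(T + (h(0) - 5*1)) = -16*(17 + ((-3 + 6*0²) - 5*1)) = -16*(17 + ((-3 + 6*0) - 5)) = -16*(17 + ((-3 + 0) - 5)) = -16*(17 + (-3 - 5)) = -16*(17 - 8) = -16*9 = -144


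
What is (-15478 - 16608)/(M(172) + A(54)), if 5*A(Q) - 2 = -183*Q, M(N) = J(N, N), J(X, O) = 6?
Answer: 16043/985 ≈ 16.287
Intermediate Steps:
M(N) = 6
A(Q) = ⅖ - 183*Q/5 (A(Q) = ⅖ + (-183*Q)/5 = ⅖ - 183*Q/5)
(-15478 - 16608)/(M(172) + A(54)) = (-15478 - 16608)/(6 + (⅖ - 183/5*54)) = -32086/(6 + (⅖ - 9882/5)) = -32086/(6 - 1976) = -32086/(-1970) = -32086*(-1/1970) = 16043/985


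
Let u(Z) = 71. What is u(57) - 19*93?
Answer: -1696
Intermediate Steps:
u(57) - 19*93 = 71 - 19*93 = 71 - 1767 = -1696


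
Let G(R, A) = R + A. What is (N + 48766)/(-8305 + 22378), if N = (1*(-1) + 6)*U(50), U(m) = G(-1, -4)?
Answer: 16247/4691 ≈ 3.4634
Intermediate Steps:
G(R, A) = A + R
U(m) = -5 (U(m) = -4 - 1 = -5)
N = -25 (N = (1*(-1) + 6)*(-5) = (-1 + 6)*(-5) = 5*(-5) = -25)
(N + 48766)/(-8305 + 22378) = (-25 + 48766)/(-8305 + 22378) = 48741/14073 = 48741*(1/14073) = 16247/4691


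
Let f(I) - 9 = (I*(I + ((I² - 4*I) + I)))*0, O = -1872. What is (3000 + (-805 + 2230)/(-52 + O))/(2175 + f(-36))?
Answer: 1923525/1400672 ≈ 1.3733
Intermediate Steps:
f(I) = 9 (f(I) = 9 + (I*(I + ((I² - 4*I) + I)))*0 = 9 + (I*(I + (I² - 3*I)))*0 = 9 + (I*(I² - 2*I))*0 = 9 + 0 = 9)
(3000 + (-805 + 2230)/(-52 + O))/(2175 + f(-36)) = (3000 + (-805 + 2230)/(-52 - 1872))/(2175 + 9) = (3000 + 1425/(-1924))/2184 = (3000 + 1425*(-1/1924))*(1/2184) = (3000 - 1425/1924)*(1/2184) = (5770575/1924)*(1/2184) = 1923525/1400672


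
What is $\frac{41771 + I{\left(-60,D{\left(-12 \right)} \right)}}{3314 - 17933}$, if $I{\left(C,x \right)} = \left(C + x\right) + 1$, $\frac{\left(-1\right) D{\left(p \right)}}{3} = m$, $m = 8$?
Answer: $- \frac{13896}{4873} \approx -2.8516$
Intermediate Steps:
$D{\left(p \right)} = -24$ ($D{\left(p \right)} = \left(-3\right) 8 = -24$)
$I{\left(C,x \right)} = 1 + C + x$
$\frac{41771 + I{\left(-60,D{\left(-12 \right)} \right)}}{3314 - 17933} = \frac{41771 - 83}{3314 - 17933} = \frac{41771 - 83}{-14619} = 41688 \left(- \frac{1}{14619}\right) = - \frac{13896}{4873}$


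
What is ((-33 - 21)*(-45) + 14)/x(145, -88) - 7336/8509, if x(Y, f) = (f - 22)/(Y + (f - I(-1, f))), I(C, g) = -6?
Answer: -655477354/467995 ≈ -1400.6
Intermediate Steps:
x(Y, f) = (-22 + f)/(6 + Y + f) (x(Y, f) = (f - 22)/(Y + (f - 1*(-6))) = (-22 + f)/(Y + (f + 6)) = (-22 + f)/(Y + (6 + f)) = (-22 + f)/(6 + Y + f))
((-33 - 21)*(-45) + 14)/x(145, -88) - 7336/8509 = ((-33 - 21)*(-45) + 14)/(((-22 - 88)/(6 + 145 - 88))) - 7336/8509 = (-54*(-45) + 14)/((-110/63)) - 7336*1/8509 = (2430 + 14)/(((1/63)*(-110))) - 7336/8509 = 2444/(-110/63) - 7336/8509 = 2444*(-63/110) - 7336/8509 = -76986/55 - 7336/8509 = -655477354/467995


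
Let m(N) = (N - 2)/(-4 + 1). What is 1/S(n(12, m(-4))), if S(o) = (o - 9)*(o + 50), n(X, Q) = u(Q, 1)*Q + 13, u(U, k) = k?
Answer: 1/390 ≈ 0.0025641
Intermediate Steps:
m(N) = 2/3 - N/3 (m(N) = (-2 + N)/(-3) = (-2 + N)*(-1/3) = 2/3 - N/3)
n(X, Q) = 13 + Q (n(X, Q) = 1*Q + 13 = Q + 13 = 13 + Q)
S(o) = (-9 + o)*(50 + o)
1/S(n(12, m(-4))) = 1/(-450 + (13 + (2/3 - 1/3*(-4)))**2 + 41*(13 + (2/3 - 1/3*(-4)))) = 1/(-450 + (13 + (2/3 + 4/3))**2 + 41*(13 + (2/3 + 4/3))) = 1/(-450 + (13 + 2)**2 + 41*(13 + 2)) = 1/(-450 + 15**2 + 41*15) = 1/(-450 + 225 + 615) = 1/390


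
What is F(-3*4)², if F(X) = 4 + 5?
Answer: 81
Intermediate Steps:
F(X) = 9
F(-3*4)² = 9² = 81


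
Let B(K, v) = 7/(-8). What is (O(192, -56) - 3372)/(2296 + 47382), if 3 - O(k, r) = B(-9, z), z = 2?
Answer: -26945/397424 ≈ -0.067799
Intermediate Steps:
B(K, v) = -7/8 (B(K, v) = 7*(-⅛) = -7/8)
O(k, r) = 31/8 (O(k, r) = 3 - 1*(-7/8) = 3 + 7/8 = 31/8)
(O(192, -56) - 3372)/(2296 + 47382) = (31/8 - 3372)/(2296 + 47382) = -26945/8/49678 = -26945/8*1/49678 = -26945/397424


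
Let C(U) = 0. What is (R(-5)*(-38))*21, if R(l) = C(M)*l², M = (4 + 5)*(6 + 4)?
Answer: 0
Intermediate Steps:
M = 90 (M = 9*10 = 90)
R(l) = 0 (R(l) = 0*l² = 0)
(R(-5)*(-38))*21 = (0*(-38))*21 = 0*21 = 0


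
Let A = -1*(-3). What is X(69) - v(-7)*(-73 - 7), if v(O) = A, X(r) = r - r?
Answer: 240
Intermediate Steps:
X(r) = 0
A = 3
v(O) = 3
X(69) - v(-7)*(-73 - 7) = 0 - 3*(-73 - 7) = 0 - 3*(-80) = 0 - 1*(-240) = 0 + 240 = 240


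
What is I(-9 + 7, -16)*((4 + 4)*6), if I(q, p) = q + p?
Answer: -864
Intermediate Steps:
I(q, p) = p + q
I(-9 + 7, -16)*((4 + 4)*6) = (-16 + (-9 + 7))*((4 + 4)*6) = (-16 - 2)*(8*6) = -18*48 = -864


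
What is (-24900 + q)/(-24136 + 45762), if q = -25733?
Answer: -4603/1966 ≈ -2.3413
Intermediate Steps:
(-24900 + q)/(-24136 + 45762) = (-24900 - 25733)/(-24136 + 45762) = -50633/21626 = -50633*1/21626 = -4603/1966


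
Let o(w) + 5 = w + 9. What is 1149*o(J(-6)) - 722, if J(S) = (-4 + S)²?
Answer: 118774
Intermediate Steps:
o(w) = 4 + w (o(w) = -5 + (w + 9) = -5 + (9 + w) = 4 + w)
1149*o(J(-6)) - 722 = 1149*(4 + (-4 - 6)²) - 722 = 1149*(4 + (-10)²) - 722 = 1149*(4 + 100) - 722 = 1149*104 - 722 = 119496 - 722 = 118774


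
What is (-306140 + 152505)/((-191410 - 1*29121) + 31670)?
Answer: 153635/188861 ≈ 0.81348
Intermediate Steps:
(-306140 + 152505)/((-191410 - 1*29121) + 31670) = -153635/((-191410 - 29121) + 31670) = -153635/(-220531 + 31670) = -153635/(-188861) = -153635*(-1/188861) = 153635/188861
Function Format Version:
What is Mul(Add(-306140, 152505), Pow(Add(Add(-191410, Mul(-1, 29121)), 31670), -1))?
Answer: Rational(153635, 188861) ≈ 0.81348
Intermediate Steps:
Mul(Add(-306140, 152505), Pow(Add(Add(-191410, Mul(-1, 29121)), 31670), -1)) = Mul(-153635, Pow(Add(Add(-191410, -29121), 31670), -1)) = Mul(-153635, Pow(Add(-220531, 31670), -1)) = Mul(-153635, Pow(-188861, -1)) = Mul(-153635, Rational(-1, 188861)) = Rational(153635, 188861)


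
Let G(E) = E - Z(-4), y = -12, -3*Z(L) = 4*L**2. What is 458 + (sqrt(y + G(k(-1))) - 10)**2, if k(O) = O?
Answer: 1699/3 - 100*sqrt(3)/3 ≈ 508.60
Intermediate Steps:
Z(L) = -4*L**2/3
G(E) = 64/3 + E (G(E) = E - (-4)*(-4)**2/3 = E - (-4)*16/3 = E - 1*(-64/3) = E + 64/3 = 64/3 + E)
458 + (sqrt(y + G(k(-1))) - 10)**2 = 458 + (sqrt(-12 + (64/3 - 1)) - 10)**2 = 458 + (sqrt(-12 + 61/3) - 10)**2 = 458 + (sqrt(25/3) - 10)**2 = 458 + (5*sqrt(3)/3 - 10)**2 = 458 + (-10 + 5*sqrt(3)/3)**2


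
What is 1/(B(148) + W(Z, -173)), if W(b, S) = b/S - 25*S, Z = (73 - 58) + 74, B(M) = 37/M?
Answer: 692/2992717 ≈ 0.00023123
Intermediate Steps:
Z = 89 (Z = 15 + 74 = 89)
W(b, S) = -25*S + b/S (W(b, S) = b/S - 25*S = -25*S + b/S)
1/(B(148) + W(Z, -173)) = 1/(37/148 + (-25*(-173) + 89/(-173))) = 1/(37*(1/148) + (4325 + 89*(-1/173))) = 1/(¼ + (4325 - 89/173)) = 1/(¼ + 748136/173) = 1/(2992717/692) = 692/2992717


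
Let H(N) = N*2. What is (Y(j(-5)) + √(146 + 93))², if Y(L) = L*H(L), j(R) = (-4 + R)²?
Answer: (13122 + √239)² ≈ 1.7259e+8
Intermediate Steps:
H(N) = 2*N
Y(L) = 2*L² (Y(L) = L*(2*L) = 2*L²)
(Y(j(-5)) + √(146 + 93))² = (2*((-4 - 5)²)² + √(146 + 93))² = (2*((-9)²)² + √239)² = (2*81² + √239)² = (2*6561 + √239)² = (13122 + √239)²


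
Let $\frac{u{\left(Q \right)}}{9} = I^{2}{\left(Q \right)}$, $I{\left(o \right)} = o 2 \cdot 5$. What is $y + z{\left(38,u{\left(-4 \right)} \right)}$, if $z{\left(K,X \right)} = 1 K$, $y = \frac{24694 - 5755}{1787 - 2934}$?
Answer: $\frac{24647}{1147} \approx 21.488$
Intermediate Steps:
$I{\left(o \right)} = 10 o$ ($I{\left(o \right)} = 2 o 5 = 10 o$)
$u{\left(Q \right)} = 900 Q^{2}$ ($u{\left(Q \right)} = 9 \left(10 Q\right)^{2} = 9 \cdot 100 Q^{2} = 900 Q^{2}$)
$y = - \frac{18939}{1147}$ ($y = \frac{18939}{-1147} = 18939 \left(- \frac{1}{1147}\right) = - \frac{18939}{1147} \approx -16.512$)
$z{\left(K,X \right)} = K$
$y + z{\left(38,u{\left(-4 \right)} \right)} = - \frac{18939}{1147} + 38 = \frac{24647}{1147}$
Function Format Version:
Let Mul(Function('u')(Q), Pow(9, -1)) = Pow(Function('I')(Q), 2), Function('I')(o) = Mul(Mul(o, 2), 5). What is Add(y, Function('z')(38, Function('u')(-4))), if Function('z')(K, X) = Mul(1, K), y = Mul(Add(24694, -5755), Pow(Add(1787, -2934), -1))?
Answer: Rational(24647, 1147) ≈ 21.488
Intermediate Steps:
Function('I')(o) = Mul(10, o) (Function('I')(o) = Mul(Mul(2, o), 5) = Mul(10, o))
Function('u')(Q) = Mul(900, Pow(Q, 2)) (Function('u')(Q) = Mul(9, Pow(Mul(10, Q), 2)) = Mul(9, Mul(100, Pow(Q, 2))) = Mul(900, Pow(Q, 2)))
y = Rational(-18939, 1147) (y = Mul(18939, Pow(-1147, -1)) = Mul(18939, Rational(-1, 1147)) = Rational(-18939, 1147) ≈ -16.512)
Function('z')(K, X) = K
Add(y, Function('z')(38, Function('u')(-4))) = Add(Rational(-18939, 1147), 38) = Rational(24647, 1147)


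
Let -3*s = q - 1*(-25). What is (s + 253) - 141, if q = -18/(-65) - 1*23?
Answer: 21692/195 ≈ 111.24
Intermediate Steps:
q = -1477/65 (q = -18*(-1/65) - 23 = 18/65 - 23 = -1477/65 ≈ -22.723)
s = -148/195 (s = -(-1477/65 - 1*(-25))/3 = -(-1477/65 + 25)/3 = -⅓*148/65 = -148/195 ≈ -0.75897)
(s + 253) - 141 = (-148/195 + 253) - 141 = 49187/195 - 141 = 21692/195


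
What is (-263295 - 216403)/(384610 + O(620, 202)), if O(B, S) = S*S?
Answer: -239849/212707 ≈ -1.1276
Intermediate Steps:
O(B, S) = S²
(-263295 - 216403)/(384610 + O(620, 202)) = (-263295 - 216403)/(384610 + 202²) = -479698/(384610 + 40804) = -479698/425414 = -479698*1/425414 = -239849/212707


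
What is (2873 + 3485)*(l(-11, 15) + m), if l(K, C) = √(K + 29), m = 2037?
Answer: 12951246 + 19074*√2 ≈ 1.2978e+7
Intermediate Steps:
l(K, C) = √(29 + K)
(2873 + 3485)*(l(-11, 15) + m) = (2873 + 3485)*(√(29 - 11) + 2037) = 6358*(√18 + 2037) = 6358*(3*√2 + 2037) = 6358*(2037 + 3*√2) = 12951246 + 19074*√2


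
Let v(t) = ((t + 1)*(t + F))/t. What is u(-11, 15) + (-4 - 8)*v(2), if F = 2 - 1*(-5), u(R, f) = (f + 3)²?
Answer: 162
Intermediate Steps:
u(R, f) = (3 + f)²
F = 7 (F = 2 + 5 = 7)
v(t) = (1 + t)*(7 + t)/t (v(t) = ((t + 1)*(t + 7))/t = ((1 + t)*(7 + t))/t = (1 + t)*(7 + t)/t)
u(-11, 15) + (-4 - 8)*v(2) = (3 + 15)² + (-4 - 8)*(8 + 2 + 7/2) = 18² - 12*(8 + 2 + 7*(½)) = 324 - 12*(8 + 2 + 7/2) = 324 - 12*27/2 = 324 - 162 = 162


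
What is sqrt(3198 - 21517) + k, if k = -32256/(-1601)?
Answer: 32256/1601 + I*sqrt(18319) ≈ 20.147 + 135.35*I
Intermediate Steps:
k = 32256/1601 (k = -32256*(-1/1601) = 32256/1601 ≈ 20.147)
sqrt(3198 - 21517) + k = sqrt(3198 - 21517) + 32256/1601 = sqrt(-18319) + 32256/1601 = I*sqrt(18319) + 32256/1601 = 32256/1601 + I*sqrt(18319)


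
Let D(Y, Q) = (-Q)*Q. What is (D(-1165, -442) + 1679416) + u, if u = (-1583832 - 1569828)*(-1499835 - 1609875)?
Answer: 9806969522652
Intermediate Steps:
u = 9806968038600 (u = -3153660*(-3109710) = 9806968038600)
D(Y, Q) = -Q²
(D(-1165, -442) + 1679416) + u = (-1*(-442)² + 1679416) + 9806968038600 = (-1*195364 + 1679416) + 9806968038600 = (-195364 + 1679416) + 9806968038600 = 1484052 + 9806968038600 = 9806969522652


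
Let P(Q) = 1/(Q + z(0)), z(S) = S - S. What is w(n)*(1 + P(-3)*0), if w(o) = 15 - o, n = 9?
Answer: 6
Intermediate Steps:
z(S) = 0
P(Q) = 1/Q (P(Q) = 1/(Q + 0) = 1/Q)
w(n)*(1 + P(-3)*0) = (15 - 1*9)*(1 + 0/(-3)) = (15 - 9)*(1 - ⅓*0) = 6*(1 + 0) = 6*1 = 6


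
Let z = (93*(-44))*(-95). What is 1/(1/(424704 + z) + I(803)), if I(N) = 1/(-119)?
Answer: -96799836/813325 ≈ -119.02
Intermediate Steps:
I(N) = -1/119
z = 388740 (z = -4092*(-95) = 388740)
1/(1/(424704 + z) + I(803)) = 1/(1/(424704 + 388740) - 1/119) = 1/(1/813444 - 1/119) = 1/(-813325/96799836) = -96799836/813325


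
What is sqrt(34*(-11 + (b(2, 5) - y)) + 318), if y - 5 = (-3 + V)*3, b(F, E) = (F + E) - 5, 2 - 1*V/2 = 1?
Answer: 2*I*sqrt(14) ≈ 7.4833*I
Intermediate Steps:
V = 2 (V = 4 - 2*1 = 4 - 2 = 2)
b(F, E) = -5 + E + F (b(F, E) = (E + F) - 5 = -5 + E + F)
y = 2 (y = 5 + (-3 + 2)*3 = 5 - 1*3 = 5 - 3 = 2)
sqrt(34*(-11 + (b(2, 5) - y)) + 318) = sqrt(34*(-11 + ((-5 + 5 + 2) - 1*2)) + 318) = sqrt(34*(-11 + (2 - 2)) + 318) = sqrt(34*(-11 + 0) + 318) = sqrt(34*(-11) + 318) = sqrt(-374 + 318) = sqrt(-56) = 2*I*sqrt(14)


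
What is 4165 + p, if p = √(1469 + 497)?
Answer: 4165 + √1966 ≈ 4209.3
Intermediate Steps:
p = √1966 ≈ 44.340
4165 + p = 4165 + √1966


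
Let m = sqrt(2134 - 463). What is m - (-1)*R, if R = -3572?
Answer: -3572 + sqrt(1671) ≈ -3531.1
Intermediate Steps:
m = sqrt(1671) ≈ 40.878
m - (-1)*R = sqrt(1671) - (-1)*(-3572) = sqrt(1671) - 1*3572 = sqrt(1671) - 3572 = -3572 + sqrt(1671)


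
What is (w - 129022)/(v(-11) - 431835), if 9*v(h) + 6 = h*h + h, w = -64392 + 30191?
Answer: 1469007/3886411 ≈ 0.37799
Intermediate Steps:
w = -34201
v(h) = -⅔ + h/9 + h²/9 (v(h) = -⅔ + (h*h + h)/9 = -⅔ + (h² + h)/9 = -⅔ + (h + h²)/9 = -⅔ + (h/9 + h²/9) = -⅔ + h/9 + h²/9)
(w - 129022)/(v(-11) - 431835) = (-34201 - 129022)/((-⅔ + (⅑)*(-11) + (⅑)*(-11)²) - 431835) = -163223/((-⅔ - 11/9 + (⅑)*121) - 431835) = -163223/((-⅔ - 11/9 + 121/9) - 431835) = -163223/(104/9 - 431835) = -163223/(-3886411/9) = -163223*(-9/3886411) = 1469007/3886411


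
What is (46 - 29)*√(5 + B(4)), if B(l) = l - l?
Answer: 17*√5 ≈ 38.013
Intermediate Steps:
B(l) = 0
(46 - 29)*√(5 + B(4)) = (46 - 29)*√(5 + 0) = 17*√5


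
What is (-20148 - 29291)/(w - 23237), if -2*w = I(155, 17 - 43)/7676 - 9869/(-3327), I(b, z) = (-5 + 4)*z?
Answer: 1262575752828/593465634797 ≈ 2.1275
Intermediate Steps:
I(b, z) = -z
w = -37920473/25538052 (w = -(-(17 - 43)/7676 - 9869/(-3327))/2 = -(-1*(-26)*(1/7676) - 9869*(-1/3327))/2 = -(26*(1/7676) + 9869/3327)/2 = -(13/3838 + 9869/3327)/2 = -½*37920473/12769026 = -37920473/25538052 ≈ -1.4849)
(-20148 - 29291)/(w - 23237) = (-20148 - 29291)/(-37920473/25538052 - 23237) = -49439/(-593465634797/25538052) = -49439*(-25538052/593465634797) = 1262575752828/593465634797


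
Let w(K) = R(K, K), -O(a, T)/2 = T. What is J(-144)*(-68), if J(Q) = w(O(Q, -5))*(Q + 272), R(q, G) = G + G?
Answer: -174080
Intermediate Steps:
O(a, T) = -2*T
R(q, G) = 2*G
w(K) = 2*K
J(Q) = 5440 + 20*Q (J(Q) = (2*(-2*(-5)))*(Q + 272) = (2*10)*(272 + Q) = 20*(272 + Q) = 5440 + 20*Q)
J(-144)*(-68) = (5440 + 20*(-144))*(-68) = (5440 - 2880)*(-68) = 2560*(-68) = -174080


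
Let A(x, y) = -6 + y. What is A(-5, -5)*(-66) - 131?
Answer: 595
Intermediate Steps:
A(-5, -5)*(-66) - 131 = (-6 - 5)*(-66) - 131 = -11*(-66) - 131 = 726 - 131 = 595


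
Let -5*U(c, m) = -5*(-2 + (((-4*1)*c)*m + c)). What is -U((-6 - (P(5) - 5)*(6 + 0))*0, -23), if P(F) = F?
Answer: 2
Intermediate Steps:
U(c, m) = -2 + c - 4*c*m (U(c, m) = -(-1)*(-2 + (((-4*1)*c)*m + c)) = -(-1)*(-2 + ((-4*c)*m + c)) = -(-1)*(-2 + (-4*c*m + c)) = -(-1)*(-2 + (c - 4*c*m)) = -(-1)*(-2 + c - 4*c*m) = -(10 - 5*c + 20*c*m)/5 = -2 + c - 4*c*m)
-U((-6 - (P(5) - 5)*(6 + 0))*0, -23) = -(-2 + (-6 - (5 - 5)*(6 + 0))*0 - 4*(-6 - (5 - 5)*(6 + 0))*0*(-23)) = -(-2 + (-6 - 0*6)*0 - 4*(-6 - 0*6)*0*(-23)) = -(-2 + (-6 - 1*0)*0 - 4*(-6 - 1*0)*0*(-23)) = -(-2 + (-6 + 0)*0 - 4*(-6 + 0)*0*(-23)) = -(-2 - 6*0 - 4*(-6*0)*(-23)) = -(-2 + 0 - 4*0*(-23)) = -(-2 + 0 + 0) = -1*(-2) = 2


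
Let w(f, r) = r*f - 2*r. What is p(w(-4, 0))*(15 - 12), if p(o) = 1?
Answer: 3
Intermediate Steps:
w(f, r) = -2*r + f*r (w(f, r) = f*r - 2*r = -2*r + f*r)
p(w(-4, 0))*(15 - 12) = 1*(15 - 12) = 1*3 = 3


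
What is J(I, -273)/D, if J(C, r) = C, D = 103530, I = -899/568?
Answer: -31/2027760 ≈ -1.5288e-5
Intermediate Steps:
I = -899/568 (I = -899*1/568 = -899/568 ≈ -1.5827)
J(I, -273)/D = -899/568/103530 = -899/568*1/103530 = -31/2027760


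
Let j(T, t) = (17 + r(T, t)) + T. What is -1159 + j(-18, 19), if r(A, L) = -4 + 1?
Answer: -1163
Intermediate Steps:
r(A, L) = -3
j(T, t) = 14 + T (j(T, t) = (17 - 3) + T = 14 + T)
-1159 + j(-18, 19) = -1159 + (14 - 18) = -1159 - 4 = -1163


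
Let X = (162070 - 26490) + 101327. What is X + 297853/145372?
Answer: 34439942257/145372 ≈ 2.3691e+5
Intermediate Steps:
X = 236907 (X = 135580 + 101327 = 236907)
X + 297853/145372 = 236907 + 297853/145372 = 34439942257/145372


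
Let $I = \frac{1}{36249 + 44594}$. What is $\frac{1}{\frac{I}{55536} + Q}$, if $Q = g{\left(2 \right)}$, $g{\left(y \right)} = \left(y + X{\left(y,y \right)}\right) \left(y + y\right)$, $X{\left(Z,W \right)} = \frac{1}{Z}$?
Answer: $\frac{4489696848}{44896968481} \approx 0.1$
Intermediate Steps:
$I = \frac{1}{80843} \approx 1.237 \cdot 10^{-5}$
$g{\left(y \right)} = 2 y \left(y + \frac{1}{y}\right)$ ($g{\left(y \right)} = \left(y + \frac{1}{y}\right) \left(y + y\right) = \left(y + \frac{1}{y}\right) 2 y = 2 y \left(y + \frac{1}{y}\right)$)
$Q = 10$ ($Q = 2 + 2 \cdot 2^{2} = 2 + 2 \cdot 4 = 2 + 8 = 10$)
$\frac{1}{\frac{I}{55536} + Q} = \frac{1}{\frac{1}{80843 \cdot 55536} + 10} = \frac{1}{\frac{1}{80843} \cdot \frac{1}{55536} + 10} = \frac{1}{\frac{1}{4489696848} + 10} = \frac{1}{\frac{44896968481}{4489696848}} = \frac{4489696848}{44896968481}$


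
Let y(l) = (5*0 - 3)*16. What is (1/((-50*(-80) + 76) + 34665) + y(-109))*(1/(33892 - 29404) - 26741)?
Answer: 223173343128169/173869608 ≈ 1.2836e+6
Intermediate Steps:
y(l) = -48 (y(l) = (0 - 3)*16 = -3*16 = -48)
(1/((-50*(-80) + 76) + 34665) + y(-109))*(1/(33892 - 29404) - 26741) = (1/((-50*(-80) + 76) + 34665) - 48)*(1/(33892 - 29404) - 26741) = (1/((4000 + 76) + 34665) - 48)*(1/4488 - 26741) = (1/(4076 + 34665) - 48)*(1/4488 - 26741) = (1/38741 - 48)*(-120013607/4488) = -1859567/38741*(-120013607/4488) = 223173343128169/173869608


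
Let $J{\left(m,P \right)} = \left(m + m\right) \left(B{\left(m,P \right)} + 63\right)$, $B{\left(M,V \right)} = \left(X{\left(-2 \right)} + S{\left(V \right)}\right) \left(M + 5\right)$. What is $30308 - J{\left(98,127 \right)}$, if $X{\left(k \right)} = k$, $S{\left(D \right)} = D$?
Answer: $-2505540$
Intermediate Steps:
$B{\left(M,V \right)} = \left(-2 + V\right) \left(5 + M\right)$ ($B{\left(M,V \right)} = \left(-2 + V\right) \left(M + 5\right) = \left(-2 + V\right) \left(5 + M\right)$)
$J{\left(m,P \right)} = 2 m \left(53 - 2 m + 5 P + P m\right)$ ($J{\left(m,P \right)} = \left(m + m\right) \left(\left(-10 - 2 m + 5 P + m P\right) + 63\right) = 2 m \left(\left(-10 - 2 m + 5 P + P m\right) + 63\right) = 2 m \left(53 - 2 m + 5 P + P m\right)$)
$30308 - J{\left(98,127 \right)} = 30308 - 2 \cdot 98 \left(53 - 196 + 5 \cdot 127 + 127 \cdot 98\right) = 30308 - 2 \cdot 98 \left(53 - 196 + 635 + 12446\right) = 30308 - 2 \cdot 98 \cdot 12938 = 30308 - 2535848 = -2505540$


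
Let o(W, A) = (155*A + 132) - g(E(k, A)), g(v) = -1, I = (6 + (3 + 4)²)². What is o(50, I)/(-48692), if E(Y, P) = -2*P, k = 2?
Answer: -117252/12173 ≈ -9.6321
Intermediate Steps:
I = 3025 (I = (6 + 7²)² = (6 + 49)² = 55² = 3025)
o(W, A) = 133 + 155*A (o(W, A) = (155*A + 132) - 1*(-1) = (132 + 155*A) + 1 = 133 + 155*A)
o(50, I)/(-48692) = (133 + 155*3025)/(-48692) = (133 + 468875)*(-1/48692) = 469008*(-1/48692) = -117252/12173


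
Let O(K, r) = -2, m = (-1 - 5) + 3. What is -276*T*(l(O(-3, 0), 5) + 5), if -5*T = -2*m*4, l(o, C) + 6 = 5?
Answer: 26496/5 ≈ 5299.2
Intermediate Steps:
m = -3 (m = -6 + 3 = -3)
l(o, C) = -1 (l(o, C) = -6 + 5 = -1)
T = -24/5 (T = -(-2*(-3))*4/5 = -6*4/5 = -1/5*24 = -24/5 ≈ -4.8000)
-276*T*(l(O(-3, 0), 5) + 5) = -(-6624)*(-1 + 5)/5 = -(-6624)*4/5 = -276*(-96/5) = 26496/5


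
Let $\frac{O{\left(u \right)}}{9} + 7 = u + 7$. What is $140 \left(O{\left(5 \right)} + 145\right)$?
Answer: $26600$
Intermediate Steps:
$O{\left(u \right)} = 9 u$ ($O{\left(u \right)} = -63 + 9 \left(u + 7\right) = -63 + 9 \left(7 + u\right) = -63 + \left(63 + 9 u\right) = 9 u$)
$140 \left(O{\left(5 \right)} + 145\right) = 140 \left(9 \cdot 5 + 145\right) = 140 \left(45 + 145\right) = 140 \cdot 190 = 26600$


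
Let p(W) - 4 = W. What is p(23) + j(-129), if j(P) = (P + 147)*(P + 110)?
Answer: -315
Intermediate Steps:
j(P) = (110 + P)*(147 + P) (j(P) = (147 + P)*(110 + P) = (110 + P)*(147 + P))
p(W) = 4 + W
p(23) + j(-129) = (4 + 23) + (16170 + (-129)² + 257*(-129)) = 27 + (16170 + 16641 - 33153) = 27 - 342 = -315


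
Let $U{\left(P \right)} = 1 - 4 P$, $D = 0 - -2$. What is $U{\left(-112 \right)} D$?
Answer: $898$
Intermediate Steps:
$D = 2$ ($D = 0 + 2 = 2$)
$U{\left(-112 \right)} D = \left(1 - -448\right) 2 = \left(1 + 448\right) 2 = 449 \cdot 2 = 898$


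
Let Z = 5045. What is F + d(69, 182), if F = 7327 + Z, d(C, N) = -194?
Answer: 12178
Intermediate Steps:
F = 12372 (F = 7327 + 5045 = 12372)
F + d(69, 182) = 12372 - 194 = 12178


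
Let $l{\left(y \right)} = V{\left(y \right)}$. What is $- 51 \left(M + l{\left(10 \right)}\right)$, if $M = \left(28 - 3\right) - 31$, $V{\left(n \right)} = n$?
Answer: $-204$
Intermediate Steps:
$l{\left(y \right)} = y$
$M = -6$ ($M = 25 - 31 = -6$)
$- 51 \left(M + l{\left(10 \right)}\right) = - 51 \left(-6 + 10\right) = \left(-51\right) 4 = -204$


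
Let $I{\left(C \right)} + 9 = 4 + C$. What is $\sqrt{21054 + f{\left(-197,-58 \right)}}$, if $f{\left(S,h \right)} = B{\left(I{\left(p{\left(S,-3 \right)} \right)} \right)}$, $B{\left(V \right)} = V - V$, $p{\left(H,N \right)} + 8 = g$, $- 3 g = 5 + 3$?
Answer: $11 \sqrt{174} \approx 145.1$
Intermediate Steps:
$g = - \frac{8}{3}$ ($g = - \frac{5 + 3}{3} = \left(- \frac{1}{3}\right) 8 = - \frac{8}{3} \approx -2.6667$)
$p{\left(H,N \right)} = - \frac{32}{3}$ ($p{\left(H,N \right)} = -8 - \frac{8}{3} = - \frac{32}{3}$)
$I{\left(C \right)} = -5 + C$ ($I{\left(C \right)} = -9 + \left(4 + C\right) = -5 + C$)
$B{\left(V \right)} = 0$
$f{\left(S,h \right)} = 0$
$\sqrt{21054 + f{\left(-197,-58 \right)}} = \sqrt{21054 + 0} = \sqrt{21054} = 11 \sqrt{174}$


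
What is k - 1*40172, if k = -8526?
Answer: -48698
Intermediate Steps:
k - 1*40172 = -8526 - 1*40172 = -8526 - 40172 = -48698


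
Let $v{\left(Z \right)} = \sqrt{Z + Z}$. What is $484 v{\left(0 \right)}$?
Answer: $0$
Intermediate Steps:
$v{\left(Z \right)} = \sqrt{2} \sqrt{Z}$ ($v{\left(Z \right)} = \sqrt{2 Z} = \sqrt{2} \sqrt{Z}$)
$484 v{\left(0 \right)} = 484 \sqrt{2} \sqrt{0} = 484 \sqrt{2} \cdot 0 = 484 \cdot 0 = 0$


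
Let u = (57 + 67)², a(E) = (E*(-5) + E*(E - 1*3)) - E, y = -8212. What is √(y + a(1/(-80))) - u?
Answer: -15376 + I*√52556079/80 ≈ -15376.0 + 90.62*I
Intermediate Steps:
a(E) = -6*E + E*(-3 + E) (a(E) = (-5*E + E*(E - 3)) - E = (-5*E + E*(-3 + E)) - E = -6*E + E*(-3 + E))
u = 15376 (u = 124² = 15376)
√(y + a(1/(-80))) - u = √(-8212 + (-9 + 1/(-80))/(-80)) - 1*15376 = √(-8212 - (-9 - 1/80)/80) - 15376 = √(-8212 - 1/80*(-721/80)) - 15376 = √(-8212 + 721/6400) - 15376 = √(-52556079/6400) - 15376 = I*√52556079/80 - 15376 = -15376 + I*√52556079/80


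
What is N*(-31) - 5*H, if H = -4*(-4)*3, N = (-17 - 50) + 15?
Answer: 1372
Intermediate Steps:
N = -52 (N = -67 + 15 = -52)
H = 48 (H = 16*3 = 48)
N*(-31) - 5*H = -52*(-31) - 5*48 = 1612 - 240 = 1372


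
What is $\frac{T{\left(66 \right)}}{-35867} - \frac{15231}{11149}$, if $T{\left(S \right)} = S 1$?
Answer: $- \frac{547026111}{399881183} \approx -1.368$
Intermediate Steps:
$T{\left(S \right)} = S$
$\frac{T{\left(66 \right)}}{-35867} - \frac{15231}{11149} = \frac{66}{-35867} - \frac{15231}{11149} = 66 \left(- \frac{1}{35867}\right) - \frac{15231}{11149} = - \frac{66}{35867} - \frac{15231}{11149} = - \frac{547026111}{399881183}$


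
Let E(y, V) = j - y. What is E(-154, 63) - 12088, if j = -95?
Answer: -12029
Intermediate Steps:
E(y, V) = -95 - y
E(-154, 63) - 12088 = (-95 - 1*(-154)) - 12088 = (-95 + 154) - 12088 = 59 - 12088 = -12029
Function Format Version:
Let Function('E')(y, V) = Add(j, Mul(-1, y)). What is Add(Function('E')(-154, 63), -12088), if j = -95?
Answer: -12029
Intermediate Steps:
Function('E')(y, V) = Add(-95, Mul(-1, y))
Add(Function('E')(-154, 63), -12088) = Add(Add(-95, Mul(-1, -154)), -12088) = Add(Add(-95, 154), -12088) = Add(59, -12088) = -12029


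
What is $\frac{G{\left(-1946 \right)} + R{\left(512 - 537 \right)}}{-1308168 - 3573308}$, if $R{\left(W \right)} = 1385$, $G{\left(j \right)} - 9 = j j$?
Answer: $- \frac{1894155}{2440738} \approx -0.77606$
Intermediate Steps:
$G{\left(j \right)} = 9 + j^{2}$ ($G{\left(j \right)} = 9 + j j = 9 + j^{2}$)
$\frac{G{\left(-1946 \right)} + R{\left(512 - 537 \right)}}{-1308168 - 3573308} = \frac{\left(9 + \left(-1946\right)^{2}\right) + 1385}{-1308168 - 3573308} = \frac{\left(9 + 3786916\right) + 1385}{-1308168 - 3573308} = \frac{3786925 + 1385}{-4881476} = 3788310 \left(- \frac{1}{4881476}\right) = - \frac{1894155}{2440738}$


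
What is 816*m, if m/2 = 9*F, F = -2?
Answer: -29376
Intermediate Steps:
m = -36 (m = 2*(9*(-2)) = 2*(-18) = -36)
816*m = 816*(-36) = -29376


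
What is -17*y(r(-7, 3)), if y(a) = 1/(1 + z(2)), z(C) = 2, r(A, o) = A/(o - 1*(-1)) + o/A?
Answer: -17/3 ≈ -5.6667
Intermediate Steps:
r(A, o) = A/(1 + o) + o/A (r(A, o) = A/(o + 1) + o/A = A/(1 + o) + o/A)
y(a) = 1/3 (y(a) = 1/(1 + 2) = 1/3)
-17*y(r(-7, 3)) = -17*1/3 = -17/3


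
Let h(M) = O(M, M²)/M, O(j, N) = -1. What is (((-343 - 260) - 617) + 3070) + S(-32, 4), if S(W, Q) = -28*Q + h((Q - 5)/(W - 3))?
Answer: 1703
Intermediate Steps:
h(M) = -1/M
S(W, Q) = -28*Q - (-3 + W)/(-5 + Q) (S(W, Q) = -28*Q - 1/((Q - 5)/(W - 3)) = -28*Q - 1/((-5 + Q)/(-3 + W)) = -28*Q - (-3 + W)/(-5 + Q))
(((-343 - 260) - 617) + 3070) + S(-32, 4) = (((-343 - 260) - 617) + 3070) + (3 - 1*(-32) - 28*4*(-5 + 4))/(-5 + 4) = ((-603 - 617) + 3070) + (3 + 32 - 28*4*(-1))/(-1) = (-1220 + 3070) - (3 + 32 + 112) = 1850 - 1*147 = 1850 - 147 = 1703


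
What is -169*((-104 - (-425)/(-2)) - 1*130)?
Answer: 150917/2 ≈ 75459.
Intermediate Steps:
-169*((-104 - (-425)/(-2)) - 1*130) = -169*((-104 - (-425)*(-1)/2) - 130) = -169*((-104 - 1*425/2) - 130) = -169*((-104 - 425/2) - 130) = -169*(-633/2 - 130) = -169*(-893/2) = 150917/2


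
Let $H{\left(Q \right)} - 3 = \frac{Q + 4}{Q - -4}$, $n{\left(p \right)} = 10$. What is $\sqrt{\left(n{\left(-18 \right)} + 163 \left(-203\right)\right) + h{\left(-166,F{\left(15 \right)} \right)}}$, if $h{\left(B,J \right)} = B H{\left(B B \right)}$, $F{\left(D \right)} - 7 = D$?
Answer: $i \sqrt{33743} \approx 183.69 i$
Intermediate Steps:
$F{\left(D \right)} = 7 + D$
$H{\left(Q \right)} = 4$ ($H{\left(Q \right)} = 3 + \frac{Q + 4}{Q - -4} = 3 + \frac{4 + Q}{Q + 4} = 3 + \frac{4 + Q}{4 + Q} = 3 + 1 = 4$)
$h{\left(B,J \right)} = 4 B$ ($h{\left(B,J \right)} = B 4 = 4 B$)
$\sqrt{\left(n{\left(-18 \right)} + 163 \left(-203\right)\right) + h{\left(-166,F{\left(15 \right)} \right)}} = \sqrt{\left(10 + 163 \left(-203\right)\right) + 4 \left(-166\right)} = \sqrt{\left(10 - 33089\right) - 664} = \sqrt{-33079 - 664} = \sqrt{-33743} = i \sqrt{33743}$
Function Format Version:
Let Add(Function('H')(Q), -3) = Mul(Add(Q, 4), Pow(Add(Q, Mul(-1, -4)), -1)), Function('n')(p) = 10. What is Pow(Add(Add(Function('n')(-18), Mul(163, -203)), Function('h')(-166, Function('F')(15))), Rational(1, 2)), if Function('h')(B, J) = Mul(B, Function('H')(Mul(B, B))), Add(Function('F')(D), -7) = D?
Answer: Mul(I, Pow(33743, Rational(1, 2))) ≈ Mul(183.69, I)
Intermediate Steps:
Function('F')(D) = Add(7, D)
Function('H')(Q) = 4 (Function('H')(Q) = Add(3, Mul(Add(Q, 4), Pow(Add(Q, Mul(-1, -4)), -1))) = Add(3, Mul(Add(4, Q), Pow(Add(Q, 4), -1))) = Add(3, Mul(Add(4, Q), Pow(Add(4, Q), -1))) = Add(3, 1) = 4)
Function('h')(B, J) = Mul(4, B) (Function('h')(B, J) = Mul(B, 4) = Mul(4, B))
Pow(Add(Add(Function('n')(-18), Mul(163, -203)), Function('h')(-166, Function('F')(15))), Rational(1, 2)) = Pow(Add(Add(10, Mul(163, -203)), Mul(4, -166)), Rational(1, 2)) = Pow(Add(Add(10, -33089), -664), Rational(1, 2)) = Pow(Add(-33079, -664), Rational(1, 2)) = Pow(-33743, Rational(1, 2)) = Mul(I, Pow(33743, Rational(1, 2)))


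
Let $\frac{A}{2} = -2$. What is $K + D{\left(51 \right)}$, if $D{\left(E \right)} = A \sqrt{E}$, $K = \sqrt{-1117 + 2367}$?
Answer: $- 4 \sqrt{51} + 25 \sqrt{2} \approx 6.7896$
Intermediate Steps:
$A = -4$ ($A = 2 \left(-2\right) = -4$)
$K = 25 \sqrt{2}$ ($K = \sqrt{1250} = 25 \sqrt{2} \approx 35.355$)
$D{\left(E \right)} = - 4 \sqrt{E}$
$K + D{\left(51 \right)} = 25 \sqrt{2} - 4 \sqrt{51} = - 4 \sqrt{51} + 25 \sqrt{2}$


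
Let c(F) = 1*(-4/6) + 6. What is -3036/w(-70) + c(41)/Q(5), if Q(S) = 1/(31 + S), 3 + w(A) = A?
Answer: 17052/73 ≈ 233.59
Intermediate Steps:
c(F) = 16/3 (c(F) = 1*(-4*⅙) + 6 = 1*(-⅔) + 6 = -⅔ + 6 = 16/3)
w(A) = -3 + A
-3036/w(-70) + c(41)/Q(5) = -3036/(-3 - 70) + 16/(3*(1/(31 + 5))) = -3036/(-73) + 16/(3*(1/36)) = -3036*(-1/73) + 16/(3*(1/36)) = 3036/73 + (16/3)*36 = 3036/73 + 192 = 17052/73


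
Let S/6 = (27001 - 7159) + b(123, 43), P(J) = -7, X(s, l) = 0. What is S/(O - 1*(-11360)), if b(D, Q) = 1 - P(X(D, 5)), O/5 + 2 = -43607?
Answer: -7940/13779 ≈ -0.57624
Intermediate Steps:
O = -218045 (O = -10 + 5*(-43607) = -10 - 218035 = -218045)
b(D, Q) = 8 (b(D, Q) = 1 - 1*(-7) = 1 + 7 = 8)
S = 119100 (S = 6*((27001 - 7159) + 8) = 6*(19842 + 8) = 6*19850 = 119100)
S/(O - 1*(-11360)) = 119100/(-218045 - 1*(-11360)) = 119100/(-218045 + 11360) = 119100/(-206685) = 119100*(-1/206685) = -7940/13779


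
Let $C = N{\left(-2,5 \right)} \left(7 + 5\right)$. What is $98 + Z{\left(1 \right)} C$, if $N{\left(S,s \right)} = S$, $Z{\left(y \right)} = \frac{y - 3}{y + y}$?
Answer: $122$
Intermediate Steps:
$Z{\left(y \right)} = \frac{-3 + y}{2 y}$
$C = -24$ ($C = - 2 \left(7 + 5\right) = \left(-2\right) 12 = -24$)
$98 + Z{\left(1 \right)} C = 98 + \frac{-3 + 1}{2 \cdot 1} \left(-24\right) = 98 + \frac{1}{2} \cdot 1 \left(-2\right) \left(-24\right) = 98 - -24 = 98 + 24 = 122$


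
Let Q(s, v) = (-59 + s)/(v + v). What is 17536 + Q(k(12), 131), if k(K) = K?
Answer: 4594385/262 ≈ 17536.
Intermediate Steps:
Q(s, v) = (-59 + s)/(2*v) (Q(s, v) = (-59 + s)/((2*v)) = (-59 + s)*(1/(2*v)) = (-59 + s)/(2*v))
17536 + Q(k(12), 131) = 17536 + (½)*(-59 + 12)/131 = 17536 + (½)*(1/131)*(-47) = 17536 - 47/262 = 4594385/262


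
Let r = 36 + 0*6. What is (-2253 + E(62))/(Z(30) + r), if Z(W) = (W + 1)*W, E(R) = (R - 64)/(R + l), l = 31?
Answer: -29933/12834 ≈ -2.3323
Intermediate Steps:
r = 36 (r = 36 + 0 = 36)
E(R) = (-64 + R)/(31 + R) (E(R) = (R - 64)/(R + 31) = (-64 + R)/(31 + R))
Z(W) = W*(1 + W) (Z(W) = (1 + W)*W = W*(1 + W))
(-2253 + E(62))/(Z(30) + r) = (-2253 + (-64 + 62)/(31 + 62))/(30*(1 + 30) + 36) = (-2253 - 2/93)/(30*31 + 36) = (-2253 + (1/93)*(-2))/(930 + 36) = (-2253 - 2/93)/966 = -209531/93*1/966 = -29933/12834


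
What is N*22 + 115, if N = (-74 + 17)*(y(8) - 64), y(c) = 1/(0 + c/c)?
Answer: 79117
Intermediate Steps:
y(c) = 1 (y(c) = 1/(0 + 1) = 1/1 = 1)
N = 3591 (N = (-74 + 17)*(1 - 64) = -57*(-63) = 3591)
N*22 + 115 = 3591*22 + 115 = 79002 + 115 = 79117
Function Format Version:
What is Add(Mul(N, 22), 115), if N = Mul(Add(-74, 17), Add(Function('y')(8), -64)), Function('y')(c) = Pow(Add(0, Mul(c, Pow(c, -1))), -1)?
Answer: 79117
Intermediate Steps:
Function('y')(c) = 1 (Function('y')(c) = Pow(Add(0, 1), -1) = Pow(1, -1) = 1)
N = 3591 (N = Mul(Add(-74, 17), Add(1, -64)) = Mul(-57, -63) = 3591)
Add(Mul(N, 22), 115) = Add(Mul(3591, 22), 115) = Add(79002, 115) = 79117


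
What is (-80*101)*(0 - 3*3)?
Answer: 72720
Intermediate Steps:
(-80*101)*(0 - 3*3) = -8080*(0 - 9) = -8080*(-9) = 72720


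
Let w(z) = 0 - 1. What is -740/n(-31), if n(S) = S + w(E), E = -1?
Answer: 185/8 ≈ 23.125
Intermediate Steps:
w(z) = -1
n(S) = -1 + S (n(S) = S - 1 = -1 + S)
-740/n(-31) = -740/(-1 - 31) = -740/(-32) = -740*(-1/32) = 185/8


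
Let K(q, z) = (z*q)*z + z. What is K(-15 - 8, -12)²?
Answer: 11048976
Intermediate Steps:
K(q, z) = z + q*z² (K(q, z) = (q*z)*z + z = q*z² + z = z + q*z²)
K(-15 - 8, -12)² = (-12*(1 + (-15 - 8)*(-12)))² = (-12*(1 - 23*(-12)))² = (-12*(1 + 276))² = (-12*277)² = (-3324)² = 11048976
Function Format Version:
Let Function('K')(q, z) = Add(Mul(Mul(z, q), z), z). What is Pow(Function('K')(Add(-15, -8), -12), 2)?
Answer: 11048976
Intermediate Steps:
Function('K')(q, z) = Add(z, Mul(q, Pow(z, 2))) (Function('K')(q, z) = Add(Mul(Mul(q, z), z), z) = Add(Mul(q, Pow(z, 2)), z) = Add(z, Mul(q, Pow(z, 2))))
Pow(Function('K')(Add(-15, -8), -12), 2) = Pow(Mul(-12, Add(1, Mul(Add(-15, -8), -12))), 2) = Pow(Mul(-12, Add(1, Mul(-23, -12))), 2) = Pow(Mul(-12, Add(1, 276)), 2) = Pow(Mul(-12, 277), 2) = Pow(-3324, 2) = 11048976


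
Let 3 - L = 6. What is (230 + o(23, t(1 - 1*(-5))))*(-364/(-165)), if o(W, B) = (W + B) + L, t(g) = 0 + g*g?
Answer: 9464/15 ≈ 630.93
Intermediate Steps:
t(g) = g² (t(g) = 0 + g² = g²)
L = -3 (L = 3 - 1*6 = 3 - 6 = -3)
o(W, B) = -3 + B + W (o(W, B) = (W + B) - 3 = (B + W) - 3 = -3 + B + W)
(230 + o(23, t(1 - 1*(-5))))*(-364/(-165)) = (230 + (-3 + (1 - 1*(-5))² + 23))*(-364/(-165)) = (230 + (-3 + (1 + 5)² + 23))*(-364*(-1/165)) = (230 + (-3 + 6² + 23))*(364/165) = (230 + (-3 + 36 + 23))*(364/165) = (230 + 56)*(364/165) = 286*(364/165) = 9464/15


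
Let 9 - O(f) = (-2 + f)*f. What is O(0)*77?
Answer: 693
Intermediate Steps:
O(f) = 9 - f*(-2 + f) (O(f) = 9 - (-2 + f)*f = 9 - f*(-2 + f))
O(0)*77 = (9 - 1*0² + 2*0)*77 = (9 - 1*0 + 0)*77 = (9 + 0 + 0)*77 = 9*77 = 693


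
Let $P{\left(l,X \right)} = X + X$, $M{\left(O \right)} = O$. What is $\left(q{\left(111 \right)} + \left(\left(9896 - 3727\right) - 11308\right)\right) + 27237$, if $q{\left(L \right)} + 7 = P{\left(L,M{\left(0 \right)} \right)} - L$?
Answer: $21980$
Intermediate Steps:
$P{\left(l,X \right)} = 2 X$
$q{\left(L \right)} = -7 - L$ ($q{\left(L \right)} = -7 + \left(2 \cdot 0 - L\right) = -7 + \left(0 - L\right) = -7 - L$)
$\left(q{\left(111 \right)} + \left(\left(9896 - 3727\right) - 11308\right)\right) + 27237 = \left(\left(-7 - 111\right) + \left(\left(9896 - 3727\right) - 11308\right)\right) + 27237 = \left(\left(-7 - 111\right) + \left(6169 - 11308\right)\right) + 27237 = \left(-118 - 5139\right) + 27237 = -5257 + 27237 = 21980$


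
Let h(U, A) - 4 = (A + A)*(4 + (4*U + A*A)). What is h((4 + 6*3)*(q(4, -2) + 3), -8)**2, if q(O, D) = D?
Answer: 6210064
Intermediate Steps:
h(U, A) = 4 + 2*A*(4 + A**2 + 4*U) (h(U, A) = 4 + (A + A)*(4 + (4*U + A*A)) = 4 + (2*A)*(4 + (4*U + A**2)) = 4 + (2*A)*(4 + (A**2 + 4*U)) = 4 + (2*A)*(4 + A**2 + 4*U) = 4 + 2*A*(4 + A**2 + 4*U))
h((4 + 6*3)*(q(4, -2) + 3), -8)**2 = (4 + 2*(-8)**3 + 8*(-8) + 8*(-8)*((4 + 6*3)*(-2 + 3)))**2 = (4 + 2*(-512) - 64 + 8*(-8)*((4 + 18)*1))**2 = (4 - 1024 - 64 + 8*(-8)*(22*1))**2 = (4 - 1024 - 64 + 8*(-8)*22)**2 = (4 - 1024 - 64 - 1408)**2 = (-2492)**2 = 6210064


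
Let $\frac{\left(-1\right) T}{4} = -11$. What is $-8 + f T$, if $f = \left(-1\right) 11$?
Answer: $-492$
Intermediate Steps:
$T = 44$ ($T = \left(-4\right) \left(-11\right) = 44$)
$f = -11$
$-8 + f T = -8 - 484 = -492$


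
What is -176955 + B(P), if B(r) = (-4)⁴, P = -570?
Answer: -176699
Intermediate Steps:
B(r) = 256
-176955 + B(P) = -176955 + 256 = -176699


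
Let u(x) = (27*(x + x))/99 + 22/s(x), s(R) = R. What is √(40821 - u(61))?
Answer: √18364144733/671 ≈ 201.96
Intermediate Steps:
u(x) = 22/x + 6*x/11 (u(x) = (27*(x + x))/99 + 22/x = (27*(2*x))*(1/99) + 22/x = (54*x)*(1/99) + 22/x = 6*x/11 + 22/x = 22/x + 6*x/11)
√(40821 - u(61)) = √(40821 - (22/61 + (6/11)*61)) = √(40821 - (22*(1/61) + 366/11)) = √(40821 - (22/61 + 366/11)) = √(40821 - 1*22568/671) = √(40821 - 22568/671) = √(27368323/671) = √18364144733/671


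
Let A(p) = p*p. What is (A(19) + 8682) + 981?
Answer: 10024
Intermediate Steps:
A(p) = p²
(A(19) + 8682) + 981 = (19² + 8682) + 981 = (361 + 8682) + 981 = 9043 + 981 = 10024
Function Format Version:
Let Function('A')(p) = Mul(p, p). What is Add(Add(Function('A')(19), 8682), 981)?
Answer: 10024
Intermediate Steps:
Function('A')(p) = Pow(p, 2)
Add(Add(Function('A')(19), 8682), 981) = Add(Add(Pow(19, 2), 8682), 981) = Add(Add(361, 8682), 981) = Add(9043, 981) = 10024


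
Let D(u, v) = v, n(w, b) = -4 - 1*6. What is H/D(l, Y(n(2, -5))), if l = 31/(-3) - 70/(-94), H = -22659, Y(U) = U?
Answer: 22659/10 ≈ 2265.9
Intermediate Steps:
n(w, b) = -10 (n(w, b) = -4 - 6 = -10)
l = -1352/141 (l = 31*(-1/3) - 70*(-1/94) = -31/3 + 35/47 = -1352/141 ≈ -9.5887)
H/D(l, Y(n(2, -5))) = -22659/(-10) = -22659*(-1/10) = 22659/10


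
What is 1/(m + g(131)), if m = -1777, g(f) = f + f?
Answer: -1/1515 ≈ -0.00066007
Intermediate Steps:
g(f) = 2*f
1/(m + g(131)) = 1/(-1777 + 2*131) = 1/(-1777 + 262) = 1/(-1515) = -1/1515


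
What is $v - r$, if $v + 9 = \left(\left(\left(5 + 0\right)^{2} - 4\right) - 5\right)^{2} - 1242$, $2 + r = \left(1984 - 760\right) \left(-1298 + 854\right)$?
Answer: $542463$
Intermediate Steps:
$r = -543458$ ($r = -2 + \left(1984 - 760\right) \left(-1298 + 854\right) = -2 + 1224 \left(-444\right) = -2 - 543456 = -543458$)
$v = -995$ ($v = -9 - \left(1242 - \left(\left(\left(5 + 0\right)^{2} - 4\right) - 5\right)^{2}\right) = -9 - \left(1242 - \left(\left(5^{2} - 4\right) - 5\right)^{2}\right) = -9 - \left(1242 - \left(\left(25 - 4\right) - 5\right)^{2}\right) = -9 - \left(1242 - \left(21 - 5\right)^{2}\right) = -9 - \left(1242 - 16^{2}\right) = -9 + \left(256 - 1242\right) = -9 - 986 = -995$)
$v - r = -995 - -543458 = -995 + 543458 = 542463$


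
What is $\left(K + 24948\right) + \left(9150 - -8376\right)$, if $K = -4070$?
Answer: $38404$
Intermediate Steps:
$\left(K + 24948\right) + \left(9150 - -8376\right) = \left(-4070 + 24948\right) + \left(9150 - -8376\right) = 20878 + \left(9150 + 8376\right) = 20878 + 17526 = 38404$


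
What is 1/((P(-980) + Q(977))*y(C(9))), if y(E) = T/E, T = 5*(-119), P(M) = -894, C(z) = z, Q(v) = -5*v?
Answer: 9/3438505 ≈ 2.6174e-6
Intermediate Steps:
T = -595
y(E) = -595/E
1/((P(-980) + Q(977))*y(C(9))) = 1/((-894 - 5*977)*((-595/9))) = 1/((-894 - 4885)*((-595*⅑))) = 1/((-5779)*(-595/9)) = -1/5779*(-9/595) = 9/3438505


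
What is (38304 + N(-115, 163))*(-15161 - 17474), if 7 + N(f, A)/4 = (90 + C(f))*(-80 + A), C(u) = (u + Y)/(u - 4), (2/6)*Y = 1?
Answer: -37985965140/17 ≈ -2.2345e+9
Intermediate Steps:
Y = 3 (Y = 3*1 = 3)
C(u) = (3 + u)/(-4 + u) (C(u) = (u + 3)/(u - 4) = (3 + u)/(-4 + u))
N(f, A) = -28 + 4*(-80 + A)*(90 + (3 + f)/(-4 + f)) (N(f, A) = -28 + 4*((90 + (3 + f)/(-4 + f))*(-80 + A)) = -28 + 4*((-80 + A)*(90 + (3 + f)/(-4 + f))) = -28 + 4*(-80 + A)*(90 + (3 + f)/(-4 + f)))
(38304 + N(-115, 163))*(-15161 - 17474) = (38304 + 28*(4084 - 1041*(-115) - 51*163 + 13*163*(-115))/(-4 - 115))*(-15161 - 17474) = (38304 + 28*(4084 + 119715 - 8313 - 243685)/(-119))*(-32635) = (38304 + 28*(-1/119)*(-128199))*(-32635) = (38304 + 512796/17)*(-32635) = (1163964/17)*(-32635) = -37985965140/17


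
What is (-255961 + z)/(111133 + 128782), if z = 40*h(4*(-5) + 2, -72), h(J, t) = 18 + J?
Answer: -255961/239915 ≈ -1.0669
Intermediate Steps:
z = 0 (z = 40*(18 + (4*(-5) + 2)) = 40*(18 + (-20 + 2)) = 40*(18 - 18) = 40*0 = 0)
(-255961 + z)/(111133 + 128782) = (-255961 + 0)/(111133 + 128782) = -255961/239915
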